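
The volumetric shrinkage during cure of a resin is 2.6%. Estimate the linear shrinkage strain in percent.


Linear shrinkage ≈ vol_shrink/3 = 2.6/3 = 0.867%

0.867%


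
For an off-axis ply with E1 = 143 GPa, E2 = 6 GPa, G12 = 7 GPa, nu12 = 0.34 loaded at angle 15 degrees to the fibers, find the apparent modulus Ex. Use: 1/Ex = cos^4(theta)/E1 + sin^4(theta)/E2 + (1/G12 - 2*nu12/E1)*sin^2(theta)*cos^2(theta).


cos^4(15) = 0.870513, sin^4(15) = 0.004487, sin^2(15)*cos^2(15) = 0.0625
1/G12 - 2*nu12/E1 = 1/7 - 2*0.34/143 = 0.138102 GPa^-1
1/Ex = 0.870513/143 + 0.004487/6 + 0.138102*0.0625 = 0.0154668 GPa^-1
Ex = 64.65 GPa

64.65 GPa


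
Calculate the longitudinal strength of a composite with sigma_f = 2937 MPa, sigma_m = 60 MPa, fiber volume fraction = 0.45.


sigma_1 = sigma_f*Vf + sigma_m*(1-Vf) = 2937*0.45 + 60*0.55 = 1354.7 MPa

1354.7 MPa


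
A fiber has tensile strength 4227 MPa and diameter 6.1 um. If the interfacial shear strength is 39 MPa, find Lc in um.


Lc = sigma_f * d / (2 * tau_i) = 4227 * 6.1 / (2 * 39) = 330.6 um

330.6 um


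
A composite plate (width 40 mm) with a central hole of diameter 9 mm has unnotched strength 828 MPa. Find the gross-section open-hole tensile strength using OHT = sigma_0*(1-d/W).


OHT = sigma_0*(1-d/W) = 828*(1-9/40) = 641.7 MPa

641.7 MPa


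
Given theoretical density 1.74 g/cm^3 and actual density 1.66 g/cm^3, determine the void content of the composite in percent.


Void% = (rho_theo - rho_actual)/rho_theo * 100 = (1.74 - 1.66)/1.74 * 100 = 4.6%

4.6%


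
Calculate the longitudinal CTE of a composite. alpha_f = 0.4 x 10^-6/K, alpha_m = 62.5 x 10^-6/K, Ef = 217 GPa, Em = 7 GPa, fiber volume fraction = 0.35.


E1 = Ef*Vf + Em*(1-Vf) = 80.5
alpha_1 = (alpha_f*Ef*Vf + alpha_m*Em*(1-Vf))/E1 = 3.91 x 10^-6/K

3.91 x 10^-6/K


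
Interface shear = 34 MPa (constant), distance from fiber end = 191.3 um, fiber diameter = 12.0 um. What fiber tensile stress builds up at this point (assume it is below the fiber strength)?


Force balance: sigma_f * (pi*d^2/4) = tau * (pi*d) * x  ->  sigma_f = 4 * tau * x / d
sigma_f = 4 * 34 * 191.3 / 12.0 = 2168.1 MPa

2168.1 MPa


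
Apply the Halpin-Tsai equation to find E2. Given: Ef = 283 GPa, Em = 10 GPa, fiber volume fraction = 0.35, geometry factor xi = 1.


eta = (Ef/Em - 1)/(Ef/Em + xi) = (28.3 - 1)/(28.3 + 1) = 0.9317
E2 = Em*(1+xi*eta*Vf)/(1-eta*Vf) = 19.68 GPa

19.68 GPa


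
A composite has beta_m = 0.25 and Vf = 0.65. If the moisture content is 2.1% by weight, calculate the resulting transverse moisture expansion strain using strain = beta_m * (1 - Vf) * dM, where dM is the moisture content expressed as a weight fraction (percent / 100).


dM = 2.1/100 = 0.021
strain = beta_m * (1-Vf) * dM = 0.25 * 0.35 * 0.021 = 0.0018375

0.0018375


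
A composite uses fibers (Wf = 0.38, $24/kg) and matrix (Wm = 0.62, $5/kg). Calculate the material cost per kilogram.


Cost = cost_f*Wf + cost_m*Wm = 24*0.38 + 5*0.62 = $12.22/kg

$12.22/kg


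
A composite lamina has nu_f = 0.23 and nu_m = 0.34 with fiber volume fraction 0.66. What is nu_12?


nu_12 = nu_f*Vf + nu_m*(1-Vf) = 0.23*0.66 + 0.34*0.34 = 0.2674

0.2674


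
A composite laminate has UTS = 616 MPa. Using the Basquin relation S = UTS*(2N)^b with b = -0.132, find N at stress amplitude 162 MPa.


N = 0.5 * (S/UTS)^(1/b) = 0.5 * (162/616)^(1/-0.132) = 12399.5838 cycles

12399.5838 cycles


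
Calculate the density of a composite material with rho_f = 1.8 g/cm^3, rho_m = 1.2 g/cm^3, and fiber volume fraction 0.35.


rho_c = rho_f*Vf + rho_m*(1-Vf) = 1.8*0.35 + 1.2*0.65 = 1.41 g/cm^3

1.41 g/cm^3


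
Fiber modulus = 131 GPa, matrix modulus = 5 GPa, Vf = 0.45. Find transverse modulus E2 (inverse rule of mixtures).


1/E2 = Vf/Ef + (1-Vf)/Em = 0.45/131 + 0.55/5
E2 = 8.82 GPa

8.82 GPa


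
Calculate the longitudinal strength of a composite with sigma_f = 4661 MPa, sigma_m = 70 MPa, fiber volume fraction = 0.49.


sigma_1 = sigma_f*Vf + sigma_m*(1-Vf) = 4661*0.49 + 70*0.51 = 2319.6 MPa

2319.6 MPa


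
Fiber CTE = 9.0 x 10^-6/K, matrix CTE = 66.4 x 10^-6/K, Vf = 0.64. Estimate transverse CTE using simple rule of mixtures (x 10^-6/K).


alpha_2 = alpha_f*Vf + alpha_m*(1-Vf) = 9.0*0.64 + 66.4*0.36 = 29.7 x 10^-6/K

29.7 x 10^-6/K


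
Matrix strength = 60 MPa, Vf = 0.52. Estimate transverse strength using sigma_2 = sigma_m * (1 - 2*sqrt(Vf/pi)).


factor = 1 - 2*sqrt(0.52/pi) = 0.1863
sigma_2 = 60 * 0.1863 = 11.18 MPa

11.18 MPa


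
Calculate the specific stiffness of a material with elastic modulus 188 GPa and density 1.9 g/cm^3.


Specific stiffness = E/rho = 188/1.9 = 98.9 GPa/(g/cm^3)

98.9 GPa/(g/cm^3)


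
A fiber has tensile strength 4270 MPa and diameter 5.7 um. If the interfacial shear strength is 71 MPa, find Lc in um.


Lc = sigma_f * d / (2 * tau_i) = 4270 * 5.7 / (2 * 71) = 171.4 um

171.4 um


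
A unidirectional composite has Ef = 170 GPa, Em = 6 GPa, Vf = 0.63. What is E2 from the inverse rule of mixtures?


1/E2 = Vf/Ef + (1-Vf)/Em = 0.63/170 + 0.37/6
E2 = 15.3 GPa

15.3 GPa


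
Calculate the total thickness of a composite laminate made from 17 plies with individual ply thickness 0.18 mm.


h = n * t_ply = 17 * 0.18 = 3.06 mm

3.06 mm


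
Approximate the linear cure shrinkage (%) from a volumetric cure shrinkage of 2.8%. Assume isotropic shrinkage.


Linear shrinkage ≈ vol_shrink/3 = 2.8/3 = 0.933%

0.933%


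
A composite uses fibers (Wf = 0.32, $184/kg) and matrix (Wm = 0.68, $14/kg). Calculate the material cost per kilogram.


Cost = cost_f*Wf + cost_m*Wm = 184*0.32 + 14*0.68 = $68.4/kg

$68.4/kg


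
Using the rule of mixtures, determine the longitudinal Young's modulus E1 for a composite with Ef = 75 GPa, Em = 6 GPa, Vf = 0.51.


E1 = Ef*Vf + Em*(1-Vf) = 75*0.51 + 6*0.49 = 41.19 GPa

41.19 GPa


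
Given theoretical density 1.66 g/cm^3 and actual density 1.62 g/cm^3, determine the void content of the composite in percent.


Void% = (rho_theo - rho_actual)/rho_theo * 100 = (1.66 - 1.62)/1.66 * 100 = 2.41%

2.41%


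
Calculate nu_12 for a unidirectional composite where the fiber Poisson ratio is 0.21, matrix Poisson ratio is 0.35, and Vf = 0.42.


nu_12 = nu_f*Vf + nu_m*(1-Vf) = 0.21*0.42 + 0.35*0.58 = 0.2912

0.2912


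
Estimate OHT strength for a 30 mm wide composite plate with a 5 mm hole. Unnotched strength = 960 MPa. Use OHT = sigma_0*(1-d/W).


OHT = sigma_0*(1-d/W) = 960*(1-5/30) = 800.0 MPa

800.0 MPa


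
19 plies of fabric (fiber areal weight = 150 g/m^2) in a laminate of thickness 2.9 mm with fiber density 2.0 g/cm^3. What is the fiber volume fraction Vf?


Vf = n * FAW / (rho_f * h * 1000) = 19 * 150 / (2.0 * 2.9 * 1000) = 0.4914

0.4914


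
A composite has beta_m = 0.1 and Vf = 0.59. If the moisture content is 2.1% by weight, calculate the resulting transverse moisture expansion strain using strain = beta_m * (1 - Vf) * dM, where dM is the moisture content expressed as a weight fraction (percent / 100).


dM = 2.1/100 = 0.021
strain = beta_m * (1-Vf) * dM = 0.1 * 0.41 * 0.021 = 0.000861

0.000861


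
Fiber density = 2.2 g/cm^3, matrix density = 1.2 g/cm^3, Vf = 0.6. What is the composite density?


rho_c = rho_f*Vf + rho_m*(1-Vf) = 2.2*0.6 + 1.2*0.4 = 1.8 g/cm^3

1.8 g/cm^3


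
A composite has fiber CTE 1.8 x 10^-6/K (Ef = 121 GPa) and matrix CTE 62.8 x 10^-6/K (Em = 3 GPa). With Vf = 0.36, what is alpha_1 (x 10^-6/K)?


E1 = Ef*Vf + Em*(1-Vf) = 45.48
alpha_1 = (alpha_f*Ef*Vf + alpha_m*Em*(1-Vf))/E1 = 4.38 x 10^-6/K

4.38 x 10^-6/K


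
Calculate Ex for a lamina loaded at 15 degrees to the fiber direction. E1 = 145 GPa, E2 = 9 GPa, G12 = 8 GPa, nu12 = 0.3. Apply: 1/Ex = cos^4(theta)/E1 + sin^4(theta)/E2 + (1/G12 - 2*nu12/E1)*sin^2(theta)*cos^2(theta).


cos^4(15) = 0.870513, sin^4(15) = 0.004487, sin^2(15)*cos^2(15) = 0.0625
1/G12 - 2*nu12/E1 = 1/8 - 2*0.3/145 = 0.120862 GPa^-1
1/Ex = 0.870513/145 + 0.004487/9 + 0.120862*0.0625 = 0.014056 GPa^-1
Ex = 71.14 GPa

71.14 GPa


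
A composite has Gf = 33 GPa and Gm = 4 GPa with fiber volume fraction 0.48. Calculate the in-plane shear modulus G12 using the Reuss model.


1/G12 = Vf/Gf + (1-Vf)/Gm = 0.48/33 + 0.52/4
G12 = 6.92 GPa

6.92 GPa


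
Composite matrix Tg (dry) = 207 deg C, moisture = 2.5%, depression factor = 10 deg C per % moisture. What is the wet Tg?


Tg_wet = Tg_dry - k*moisture = 207 - 10*2.5 = 182.0 deg C

182.0 deg C


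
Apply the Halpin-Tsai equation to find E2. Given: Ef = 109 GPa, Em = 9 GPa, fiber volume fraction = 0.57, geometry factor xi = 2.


eta = (Ef/Em - 1)/(Ef/Em + xi) = (12.1111 - 1)/(12.1111 + 2) = 0.7874
E2 = Em*(1+xi*eta*Vf)/(1-eta*Vf) = 30.99 GPa

30.99 GPa


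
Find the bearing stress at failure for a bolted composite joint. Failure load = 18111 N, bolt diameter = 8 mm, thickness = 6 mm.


sigma_br = F/(d*h) = 18111/(8*6) = 377.3 MPa

377.3 MPa


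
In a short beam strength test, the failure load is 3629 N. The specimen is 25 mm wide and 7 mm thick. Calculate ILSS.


ILSS = 3F/(4bh) = 3*3629/(4*25*7) = 15.55 MPa

15.55 MPa


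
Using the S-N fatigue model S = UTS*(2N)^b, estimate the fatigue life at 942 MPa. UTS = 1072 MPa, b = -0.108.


N = 0.5 * (S/UTS)^(1/b) = 0.5 * (942/1072)^(1/-0.108) = 1.6551 cycles

1.6551 cycles


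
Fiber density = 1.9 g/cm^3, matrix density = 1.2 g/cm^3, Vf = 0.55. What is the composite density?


rho_c = rho_f*Vf + rho_m*(1-Vf) = 1.9*0.55 + 1.2*0.45 = 1.585 g/cm^3

1.585 g/cm^3


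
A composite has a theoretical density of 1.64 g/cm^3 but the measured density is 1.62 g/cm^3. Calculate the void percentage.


Void% = (rho_theo - rho_actual)/rho_theo * 100 = (1.64 - 1.62)/1.64 * 100 = 1.22%

1.22%


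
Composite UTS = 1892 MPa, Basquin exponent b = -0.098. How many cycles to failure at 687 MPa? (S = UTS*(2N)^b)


N = 0.5 * (S/UTS)^(1/b) = 0.5 * (687/1892)^(1/-0.098) = 15431.3033 cycles

15431.3033 cycles


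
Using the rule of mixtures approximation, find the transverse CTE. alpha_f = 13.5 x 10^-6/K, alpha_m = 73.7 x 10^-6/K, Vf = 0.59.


alpha_2 = alpha_f*Vf + alpha_m*(1-Vf) = 13.5*0.59 + 73.7*0.41 = 38.2 x 10^-6/K

38.2 x 10^-6/K


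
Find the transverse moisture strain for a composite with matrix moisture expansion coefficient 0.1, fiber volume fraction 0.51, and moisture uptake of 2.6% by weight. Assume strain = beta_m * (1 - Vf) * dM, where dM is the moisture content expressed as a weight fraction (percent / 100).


dM = 2.6/100 = 0.026
strain = beta_m * (1-Vf) * dM = 0.1 * 0.49 * 0.026 = 0.001274

0.001274


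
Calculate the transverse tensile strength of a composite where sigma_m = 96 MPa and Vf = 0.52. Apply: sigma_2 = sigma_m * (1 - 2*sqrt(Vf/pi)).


factor = 1 - 2*sqrt(0.52/pi) = 0.1863
sigma_2 = 96 * 0.1863 = 17.89 MPa

17.89 MPa


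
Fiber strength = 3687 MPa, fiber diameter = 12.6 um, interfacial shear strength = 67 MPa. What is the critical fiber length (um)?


Lc = sigma_f * d / (2 * tau_i) = 3687 * 12.6 / (2 * 67) = 346.7 um

346.7 um


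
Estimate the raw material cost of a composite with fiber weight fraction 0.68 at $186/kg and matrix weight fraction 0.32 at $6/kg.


Cost = cost_f*Wf + cost_m*Wm = 186*0.68 + 6*0.32 = $128.4/kg

$128.4/kg


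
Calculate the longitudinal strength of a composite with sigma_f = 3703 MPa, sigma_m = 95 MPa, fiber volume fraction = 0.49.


sigma_1 = sigma_f*Vf + sigma_m*(1-Vf) = 3703*0.49 + 95*0.51 = 1862.9 MPa

1862.9 MPa


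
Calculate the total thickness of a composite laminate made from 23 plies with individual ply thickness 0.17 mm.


h = n * t_ply = 23 * 0.17 = 3.91 mm

3.91 mm


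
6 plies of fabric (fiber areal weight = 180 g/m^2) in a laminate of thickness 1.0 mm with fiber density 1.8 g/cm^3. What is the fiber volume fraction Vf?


Vf = n * FAW / (rho_f * h * 1000) = 6 * 180 / (1.8 * 1.0 * 1000) = 0.6

0.6


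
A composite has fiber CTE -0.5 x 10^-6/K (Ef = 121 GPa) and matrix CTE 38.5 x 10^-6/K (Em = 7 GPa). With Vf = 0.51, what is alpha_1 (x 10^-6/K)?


E1 = Ef*Vf + Em*(1-Vf) = 65.14
alpha_1 = (alpha_f*Ef*Vf + alpha_m*Em*(1-Vf))/E1 = 1.55 x 10^-6/K

1.55 x 10^-6/K


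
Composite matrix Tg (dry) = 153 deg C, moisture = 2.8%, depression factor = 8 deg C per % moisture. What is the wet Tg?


Tg_wet = Tg_dry - k*moisture = 153 - 8*2.8 = 130.6 deg C

130.6 deg C


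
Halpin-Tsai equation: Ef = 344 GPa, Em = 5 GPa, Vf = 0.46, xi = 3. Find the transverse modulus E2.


eta = (Ef/Em - 1)/(Ef/Em + xi) = (68.8 - 1)/(68.8 + 3) = 0.9443
E2 = Em*(1+xi*eta*Vf)/(1-eta*Vf) = 20.36 GPa

20.36 GPa


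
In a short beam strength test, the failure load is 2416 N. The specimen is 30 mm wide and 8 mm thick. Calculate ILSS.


ILSS = 3F/(4bh) = 3*2416/(4*30*8) = 7.55 MPa

7.55 MPa


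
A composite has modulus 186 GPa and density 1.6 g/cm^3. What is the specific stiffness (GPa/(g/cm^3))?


Specific stiffness = E/rho = 186/1.6 = 116.3 GPa/(g/cm^3)

116.3 GPa/(g/cm^3)


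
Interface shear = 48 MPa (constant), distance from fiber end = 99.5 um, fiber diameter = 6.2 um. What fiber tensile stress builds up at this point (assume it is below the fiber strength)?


Force balance: sigma_f * (pi*d^2/4) = tau * (pi*d) * x  ->  sigma_f = 4 * tau * x / d
sigma_f = 4 * 48 * 99.5 / 6.2 = 3081.3 MPa

3081.3 MPa


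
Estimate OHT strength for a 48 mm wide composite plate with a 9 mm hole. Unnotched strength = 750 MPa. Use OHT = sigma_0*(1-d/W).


OHT = sigma_0*(1-d/W) = 750*(1-9/48) = 609.4 MPa

609.4 MPa


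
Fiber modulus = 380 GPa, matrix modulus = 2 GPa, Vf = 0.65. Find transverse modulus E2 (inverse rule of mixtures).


1/E2 = Vf/Ef + (1-Vf)/Em = 0.65/380 + 0.35/2
E2 = 5.66 GPa

5.66 GPa


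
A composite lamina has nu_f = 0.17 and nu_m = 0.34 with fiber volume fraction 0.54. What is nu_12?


nu_12 = nu_f*Vf + nu_m*(1-Vf) = 0.17*0.54 + 0.34*0.46 = 0.2482

0.2482


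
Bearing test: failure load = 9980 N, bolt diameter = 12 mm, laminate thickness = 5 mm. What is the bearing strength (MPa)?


sigma_br = F/(d*h) = 9980/(12*5) = 166.3 MPa

166.3 MPa


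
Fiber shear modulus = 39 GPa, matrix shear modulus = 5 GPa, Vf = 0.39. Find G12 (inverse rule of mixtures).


1/G12 = Vf/Gf + (1-Vf)/Gm = 0.39/39 + 0.61/5
G12 = 7.58 GPa

7.58 GPa


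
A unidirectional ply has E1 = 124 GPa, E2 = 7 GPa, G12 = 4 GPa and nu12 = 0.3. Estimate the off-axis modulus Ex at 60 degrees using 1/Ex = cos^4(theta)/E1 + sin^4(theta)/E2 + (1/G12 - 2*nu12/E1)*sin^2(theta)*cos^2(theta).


cos^4(60) = 0.0625, sin^4(60) = 0.5625, sin^2(60)*cos^2(60) = 0.1875
1/G12 - 2*nu12/E1 = 1/4 - 2*0.3/124 = 0.245161 GPa^-1
1/Ex = 0.0625/124 + 0.5625/7 + 0.245161*0.1875 = 0.1268289 GPa^-1
Ex = 7.88 GPa

7.88 GPa


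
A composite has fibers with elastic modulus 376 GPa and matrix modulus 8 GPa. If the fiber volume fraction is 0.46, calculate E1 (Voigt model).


E1 = Ef*Vf + Em*(1-Vf) = 376*0.46 + 8*0.54 = 177.28 GPa

177.28 GPa


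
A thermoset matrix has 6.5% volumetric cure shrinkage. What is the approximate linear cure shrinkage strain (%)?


Linear shrinkage ≈ vol_shrink/3 = 6.5/3 = 2.167%

2.167%


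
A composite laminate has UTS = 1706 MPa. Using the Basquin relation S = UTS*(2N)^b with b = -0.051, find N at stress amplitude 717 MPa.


N = 0.5 * (S/UTS)^(1/b) = 0.5 * (717/1706)^(1/-0.051) = 1.2037e+07 cycles

1.2037e+07 cycles


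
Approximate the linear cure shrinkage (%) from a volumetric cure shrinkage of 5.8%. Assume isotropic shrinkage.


Linear shrinkage ≈ vol_shrink/3 = 5.8/3 = 1.933%

1.933%


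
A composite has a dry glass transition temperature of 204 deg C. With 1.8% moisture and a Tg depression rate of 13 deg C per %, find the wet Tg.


Tg_wet = Tg_dry - k*moisture = 204 - 13*1.8 = 180.6 deg C

180.6 deg C


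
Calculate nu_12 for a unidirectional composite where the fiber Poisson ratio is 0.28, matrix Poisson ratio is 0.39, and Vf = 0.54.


nu_12 = nu_f*Vf + nu_m*(1-Vf) = 0.28*0.54 + 0.39*0.46 = 0.3306

0.3306


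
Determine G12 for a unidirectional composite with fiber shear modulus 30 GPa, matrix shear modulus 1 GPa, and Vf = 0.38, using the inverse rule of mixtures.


1/G12 = Vf/Gf + (1-Vf)/Gm = 0.38/30 + 0.62/1
G12 = 1.58 GPa

1.58 GPa


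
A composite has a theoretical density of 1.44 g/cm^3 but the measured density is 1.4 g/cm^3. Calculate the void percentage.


Void% = (rho_theo - rho_actual)/rho_theo * 100 = (1.44 - 1.4)/1.44 * 100 = 2.78%

2.78%


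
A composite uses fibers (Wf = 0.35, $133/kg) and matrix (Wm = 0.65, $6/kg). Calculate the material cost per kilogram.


Cost = cost_f*Wf + cost_m*Wm = 133*0.35 + 6*0.65 = $50.45/kg

$50.45/kg


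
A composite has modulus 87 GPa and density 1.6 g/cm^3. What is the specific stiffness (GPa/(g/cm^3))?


Specific stiffness = E/rho = 87/1.6 = 54.4 GPa/(g/cm^3)

54.4 GPa/(g/cm^3)


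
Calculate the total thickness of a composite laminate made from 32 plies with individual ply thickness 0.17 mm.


h = n * t_ply = 32 * 0.17 = 5.44 mm

5.44 mm


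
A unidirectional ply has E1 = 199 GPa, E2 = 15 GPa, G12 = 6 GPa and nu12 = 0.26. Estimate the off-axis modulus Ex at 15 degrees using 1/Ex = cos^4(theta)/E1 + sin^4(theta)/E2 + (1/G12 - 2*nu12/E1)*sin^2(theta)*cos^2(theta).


cos^4(15) = 0.870513, sin^4(15) = 0.004487, sin^2(15)*cos^2(15) = 0.0625
1/G12 - 2*nu12/E1 = 1/6 - 2*0.26/199 = 0.164054 GPa^-1
1/Ex = 0.870513/199 + 0.004487/15 + 0.164054*0.0625 = 0.0149269 GPa^-1
Ex = 66.99 GPa

66.99 GPa


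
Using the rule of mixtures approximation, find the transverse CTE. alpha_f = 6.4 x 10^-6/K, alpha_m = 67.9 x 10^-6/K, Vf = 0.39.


alpha_2 = alpha_f*Vf + alpha_m*(1-Vf) = 6.4*0.39 + 67.9*0.61 = 43.9 x 10^-6/K

43.9 x 10^-6/K


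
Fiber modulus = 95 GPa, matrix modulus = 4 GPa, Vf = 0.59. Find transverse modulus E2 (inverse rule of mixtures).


1/E2 = Vf/Ef + (1-Vf)/Em = 0.59/95 + 0.41/4
E2 = 9.2 GPa

9.2 GPa


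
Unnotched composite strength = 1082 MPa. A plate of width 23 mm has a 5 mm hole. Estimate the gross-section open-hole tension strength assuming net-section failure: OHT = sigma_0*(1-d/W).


OHT = sigma_0*(1-d/W) = 1082*(1-5/23) = 846.8 MPa

846.8 MPa


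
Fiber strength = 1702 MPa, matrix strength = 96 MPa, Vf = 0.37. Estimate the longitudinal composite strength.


sigma_1 = sigma_f*Vf + sigma_m*(1-Vf) = 1702*0.37 + 96*0.63 = 690.2 MPa

690.2 MPa


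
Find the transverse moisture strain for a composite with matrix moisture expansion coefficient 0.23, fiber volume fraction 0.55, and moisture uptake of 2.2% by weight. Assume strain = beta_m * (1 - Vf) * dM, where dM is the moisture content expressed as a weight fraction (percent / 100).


dM = 2.2/100 = 0.022
strain = beta_m * (1-Vf) * dM = 0.23 * 0.45 * 0.022 = 0.002277

0.002277


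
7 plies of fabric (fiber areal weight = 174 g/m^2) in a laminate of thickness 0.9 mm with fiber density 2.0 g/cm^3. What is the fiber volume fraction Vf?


Vf = n * FAW / (rho_f * h * 1000) = 7 * 174 / (2.0 * 0.9 * 1000) = 0.6767

0.6767


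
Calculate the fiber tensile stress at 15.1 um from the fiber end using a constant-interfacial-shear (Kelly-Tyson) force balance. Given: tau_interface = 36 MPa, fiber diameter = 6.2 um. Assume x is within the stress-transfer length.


Force balance: sigma_f * (pi*d^2/4) = tau * (pi*d) * x  ->  sigma_f = 4 * tau * x / d
sigma_f = 4 * 36 * 15.1 / 6.2 = 350.7 MPa

350.7 MPa


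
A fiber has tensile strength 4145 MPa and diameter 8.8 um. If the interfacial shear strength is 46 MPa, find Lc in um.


Lc = sigma_f * d / (2 * tau_i) = 4145 * 8.8 / (2 * 46) = 396.5 um

396.5 um


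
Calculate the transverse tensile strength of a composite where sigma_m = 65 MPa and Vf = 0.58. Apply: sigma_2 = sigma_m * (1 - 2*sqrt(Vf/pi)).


factor = 1 - 2*sqrt(0.58/pi) = 0.1407
sigma_2 = 65 * 0.1407 = 9.14 MPa

9.14 MPa


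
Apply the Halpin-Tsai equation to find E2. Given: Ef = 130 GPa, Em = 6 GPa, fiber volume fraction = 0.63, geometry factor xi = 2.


eta = (Ef/Em - 1)/(Ef/Em + xi) = (21.6667 - 1)/(21.6667 + 2) = 0.8732
E2 = Em*(1+xi*eta*Vf)/(1-eta*Vf) = 28.01 GPa

28.01 GPa


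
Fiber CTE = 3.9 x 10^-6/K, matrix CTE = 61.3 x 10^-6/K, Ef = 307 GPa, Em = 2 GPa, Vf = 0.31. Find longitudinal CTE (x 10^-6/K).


E1 = Ef*Vf + Em*(1-Vf) = 96.55
alpha_1 = (alpha_f*Ef*Vf + alpha_m*Em*(1-Vf))/E1 = 4.72 x 10^-6/K

4.72 x 10^-6/K


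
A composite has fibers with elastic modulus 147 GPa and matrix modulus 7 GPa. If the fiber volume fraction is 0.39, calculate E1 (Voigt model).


E1 = Ef*Vf + Em*(1-Vf) = 147*0.39 + 7*0.61 = 61.6 GPa

61.6 GPa


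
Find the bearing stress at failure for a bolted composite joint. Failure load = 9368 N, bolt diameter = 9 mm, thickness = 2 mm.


sigma_br = F/(d*h) = 9368/(9*2) = 520.4 MPa

520.4 MPa


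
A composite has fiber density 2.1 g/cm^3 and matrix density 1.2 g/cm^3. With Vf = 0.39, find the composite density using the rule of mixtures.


rho_c = rho_f*Vf + rho_m*(1-Vf) = 2.1*0.39 + 1.2*0.61 = 1.551 g/cm^3

1.551 g/cm^3


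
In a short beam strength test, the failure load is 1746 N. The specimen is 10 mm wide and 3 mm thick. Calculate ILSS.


ILSS = 3F/(4bh) = 3*1746/(4*10*3) = 43.65 MPa

43.65 MPa


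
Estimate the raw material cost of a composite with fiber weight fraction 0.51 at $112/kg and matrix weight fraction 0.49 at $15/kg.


Cost = cost_f*Wf + cost_m*Wm = 112*0.51 + 15*0.49 = $64.47/kg

$64.47/kg


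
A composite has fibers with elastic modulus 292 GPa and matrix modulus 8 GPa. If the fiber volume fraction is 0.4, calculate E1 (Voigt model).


E1 = Ef*Vf + Em*(1-Vf) = 292*0.4 + 8*0.6 = 121.6 GPa

121.6 GPa


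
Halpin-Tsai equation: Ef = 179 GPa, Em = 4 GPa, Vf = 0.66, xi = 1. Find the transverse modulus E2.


eta = (Ef/Em - 1)/(Ef/Em + xi) = (44.75 - 1)/(44.75 + 1) = 0.9563
E2 = Em*(1+xi*eta*Vf)/(1-eta*Vf) = 17.69 GPa

17.69 GPa


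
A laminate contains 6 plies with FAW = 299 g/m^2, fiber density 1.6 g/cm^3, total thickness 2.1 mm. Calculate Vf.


Vf = n * FAW / (rho_f * h * 1000) = 6 * 299 / (1.6 * 2.1 * 1000) = 0.5339

0.5339


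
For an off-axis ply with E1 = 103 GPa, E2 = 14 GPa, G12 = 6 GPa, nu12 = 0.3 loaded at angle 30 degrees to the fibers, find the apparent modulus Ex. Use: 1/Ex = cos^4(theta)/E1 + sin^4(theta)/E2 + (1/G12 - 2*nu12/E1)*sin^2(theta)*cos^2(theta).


cos^4(30) = 0.5625, sin^4(30) = 0.0625, sin^2(30)*cos^2(30) = 0.1875
1/G12 - 2*nu12/E1 = 1/6 - 2*0.3/103 = 0.160841 GPa^-1
1/Ex = 0.5625/103 + 0.0625/14 + 0.160841*0.1875 = 0.0400832 GPa^-1
Ex = 24.95 GPa

24.95 GPa


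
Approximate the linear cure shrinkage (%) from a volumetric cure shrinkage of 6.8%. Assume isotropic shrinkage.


Linear shrinkage ≈ vol_shrink/3 = 6.8/3 = 2.267%

2.267%


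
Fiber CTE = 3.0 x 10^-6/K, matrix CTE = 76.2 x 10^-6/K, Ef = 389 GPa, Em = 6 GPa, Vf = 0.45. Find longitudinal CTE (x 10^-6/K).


E1 = Ef*Vf + Em*(1-Vf) = 178.35
alpha_1 = (alpha_f*Ef*Vf + alpha_m*Em*(1-Vf))/E1 = 4.35 x 10^-6/K

4.35 x 10^-6/K


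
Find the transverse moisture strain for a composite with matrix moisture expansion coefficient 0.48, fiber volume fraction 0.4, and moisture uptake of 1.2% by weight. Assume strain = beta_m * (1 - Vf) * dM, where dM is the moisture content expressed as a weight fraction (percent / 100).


dM = 1.2/100 = 0.012
strain = beta_m * (1-Vf) * dM = 0.48 * 0.6 * 0.012 = 0.003456

0.003456


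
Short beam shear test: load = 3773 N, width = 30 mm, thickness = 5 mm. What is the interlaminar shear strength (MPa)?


ILSS = 3F/(4bh) = 3*3773/(4*30*5) = 18.87 MPa

18.87 MPa


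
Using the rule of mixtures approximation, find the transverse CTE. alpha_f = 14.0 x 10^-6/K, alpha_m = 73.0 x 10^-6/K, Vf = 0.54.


alpha_2 = alpha_f*Vf + alpha_m*(1-Vf) = 14.0*0.54 + 73.0*0.46 = 41.1 x 10^-6/K

41.1 x 10^-6/K


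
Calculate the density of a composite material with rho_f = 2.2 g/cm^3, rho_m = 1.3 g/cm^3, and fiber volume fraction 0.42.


rho_c = rho_f*Vf + rho_m*(1-Vf) = 2.2*0.42 + 1.3*0.58 = 1.678 g/cm^3

1.678 g/cm^3


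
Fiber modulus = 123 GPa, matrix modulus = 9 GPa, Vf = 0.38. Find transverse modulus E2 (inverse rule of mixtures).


1/E2 = Vf/Ef + (1-Vf)/Em = 0.38/123 + 0.62/9
E2 = 13.89 GPa

13.89 GPa


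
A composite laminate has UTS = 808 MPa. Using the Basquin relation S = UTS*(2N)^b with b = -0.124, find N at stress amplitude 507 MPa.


N = 0.5 * (S/UTS)^(1/b) = 0.5 * (507/808)^(1/-0.124) = 21.4415 cycles

21.4415 cycles


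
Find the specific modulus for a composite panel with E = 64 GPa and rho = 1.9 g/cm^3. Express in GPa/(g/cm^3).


Specific stiffness = E/rho = 64/1.9 = 33.7 GPa/(g/cm^3)

33.7 GPa/(g/cm^3)


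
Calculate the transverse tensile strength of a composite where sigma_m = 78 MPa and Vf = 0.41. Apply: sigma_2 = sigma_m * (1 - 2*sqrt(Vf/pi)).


factor = 1 - 2*sqrt(0.41/pi) = 0.2775
sigma_2 = 78 * 0.2775 = 21.64 MPa

21.64 MPa


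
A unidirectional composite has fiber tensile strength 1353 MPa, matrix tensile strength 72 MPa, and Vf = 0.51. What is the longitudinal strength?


sigma_1 = sigma_f*Vf + sigma_m*(1-Vf) = 1353*0.51 + 72*0.49 = 725.3 MPa

725.3 MPa


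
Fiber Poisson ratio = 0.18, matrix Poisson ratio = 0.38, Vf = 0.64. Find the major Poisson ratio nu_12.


nu_12 = nu_f*Vf + nu_m*(1-Vf) = 0.18*0.64 + 0.38*0.36 = 0.252

0.252


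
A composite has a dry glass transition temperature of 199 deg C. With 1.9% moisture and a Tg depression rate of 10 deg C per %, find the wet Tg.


Tg_wet = Tg_dry - k*moisture = 199 - 10*1.9 = 180.0 deg C

180.0 deg C


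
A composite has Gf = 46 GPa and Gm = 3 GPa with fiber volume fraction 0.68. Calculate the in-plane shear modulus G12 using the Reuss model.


1/G12 = Vf/Gf + (1-Vf)/Gm = 0.68/46 + 0.32/3
G12 = 8.23 GPa

8.23 GPa


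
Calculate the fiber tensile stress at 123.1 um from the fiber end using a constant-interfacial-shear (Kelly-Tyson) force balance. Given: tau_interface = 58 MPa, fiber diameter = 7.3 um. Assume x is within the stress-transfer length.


Force balance: sigma_f * (pi*d^2/4) = tau * (pi*d) * x  ->  sigma_f = 4 * tau * x / d
sigma_f = 4 * 58 * 123.1 / 7.3 = 3912.2 MPa

3912.2 MPa


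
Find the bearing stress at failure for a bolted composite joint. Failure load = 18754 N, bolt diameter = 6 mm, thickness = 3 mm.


sigma_br = F/(d*h) = 18754/(6*3) = 1041.9 MPa

1041.9 MPa


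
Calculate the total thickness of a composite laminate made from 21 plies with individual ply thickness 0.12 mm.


h = n * t_ply = 21 * 0.12 = 2.52 mm

2.52 mm


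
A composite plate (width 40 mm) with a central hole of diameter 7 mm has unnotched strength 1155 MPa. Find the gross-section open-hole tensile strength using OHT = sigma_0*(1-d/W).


OHT = sigma_0*(1-d/W) = 1155*(1-7/40) = 952.9 MPa

952.9 MPa


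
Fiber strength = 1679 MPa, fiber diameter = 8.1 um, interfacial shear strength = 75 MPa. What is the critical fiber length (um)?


Lc = sigma_f * d / (2 * tau_i) = 1679 * 8.1 / (2 * 75) = 90.7 um

90.7 um


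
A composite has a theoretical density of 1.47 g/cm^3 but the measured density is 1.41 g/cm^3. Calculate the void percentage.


Void% = (rho_theo - rho_actual)/rho_theo * 100 = (1.47 - 1.41)/1.47 * 100 = 4.08%

4.08%


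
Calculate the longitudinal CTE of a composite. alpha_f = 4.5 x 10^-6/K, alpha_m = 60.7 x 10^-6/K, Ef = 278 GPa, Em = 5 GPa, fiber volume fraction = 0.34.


E1 = Ef*Vf + Em*(1-Vf) = 97.82
alpha_1 = (alpha_f*Ef*Vf + alpha_m*Em*(1-Vf))/E1 = 6.4 x 10^-6/K

6.4 x 10^-6/K


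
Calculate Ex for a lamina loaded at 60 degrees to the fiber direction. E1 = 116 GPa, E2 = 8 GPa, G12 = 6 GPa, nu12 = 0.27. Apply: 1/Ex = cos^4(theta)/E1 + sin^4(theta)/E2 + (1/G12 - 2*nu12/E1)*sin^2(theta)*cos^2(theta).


cos^4(60) = 0.0625, sin^4(60) = 0.5625, sin^2(60)*cos^2(60) = 0.1875
1/G12 - 2*nu12/E1 = 1/6 - 2*0.27/116 = 0.162011 GPa^-1
1/Ex = 0.0625/116 + 0.5625/8 + 0.162011*0.1875 = 0.1012284 GPa^-1
Ex = 9.88 GPa

9.88 GPa


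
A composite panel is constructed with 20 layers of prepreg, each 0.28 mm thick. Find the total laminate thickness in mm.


h = n * t_ply = 20 * 0.28 = 5.6 mm

5.6 mm


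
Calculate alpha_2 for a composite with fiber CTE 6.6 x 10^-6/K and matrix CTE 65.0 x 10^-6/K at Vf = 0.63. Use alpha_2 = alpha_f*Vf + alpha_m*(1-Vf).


alpha_2 = alpha_f*Vf + alpha_m*(1-Vf) = 6.6*0.63 + 65.0*0.37 = 28.2 x 10^-6/K

28.2 x 10^-6/K


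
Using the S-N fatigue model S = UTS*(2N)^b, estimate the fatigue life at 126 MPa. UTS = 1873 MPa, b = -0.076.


N = 0.5 * (S/UTS)^(1/b) = 0.5 * (126/1873)^(1/-0.076) = 1.3250e+15 cycles

1.3250e+15 cycles


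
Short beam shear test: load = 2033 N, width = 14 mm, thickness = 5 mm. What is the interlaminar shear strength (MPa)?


ILSS = 3F/(4bh) = 3*2033/(4*14*5) = 21.78 MPa

21.78 MPa


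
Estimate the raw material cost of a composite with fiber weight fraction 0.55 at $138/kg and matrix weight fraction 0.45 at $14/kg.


Cost = cost_f*Wf + cost_m*Wm = 138*0.55 + 14*0.45 = $82.2/kg

$82.2/kg


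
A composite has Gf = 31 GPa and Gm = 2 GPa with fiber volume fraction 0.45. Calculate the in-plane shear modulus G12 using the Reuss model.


1/G12 = Vf/Gf + (1-Vf)/Gm = 0.45/31 + 0.55/2
G12 = 3.45 GPa

3.45 GPa


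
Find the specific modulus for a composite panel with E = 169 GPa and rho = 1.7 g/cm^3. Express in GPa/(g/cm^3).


Specific stiffness = E/rho = 169/1.7 = 99.4 GPa/(g/cm^3)

99.4 GPa/(g/cm^3)


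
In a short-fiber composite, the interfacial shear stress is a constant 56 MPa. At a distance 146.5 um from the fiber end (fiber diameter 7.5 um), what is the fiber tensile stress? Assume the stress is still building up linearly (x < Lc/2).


Force balance: sigma_f * (pi*d^2/4) = tau * (pi*d) * x  ->  sigma_f = 4 * tau * x / d
sigma_f = 4 * 56 * 146.5 / 7.5 = 4375.5 MPa

4375.5 MPa


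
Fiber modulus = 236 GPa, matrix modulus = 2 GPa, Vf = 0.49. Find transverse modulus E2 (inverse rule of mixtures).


1/E2 = Vf/Ef + (1-Vf)/Em = 0.49/236 + 0.51/2
E2 = 3.89 GPa

3.89 GPa


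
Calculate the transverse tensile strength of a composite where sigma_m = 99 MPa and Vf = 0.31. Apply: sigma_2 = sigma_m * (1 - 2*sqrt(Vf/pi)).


factor = 1 - 2*sqrt(0.31/pi) = 0.3717
sigma_2 = 99 * 0.3717 = 36.8 MPa

36.8 MPa


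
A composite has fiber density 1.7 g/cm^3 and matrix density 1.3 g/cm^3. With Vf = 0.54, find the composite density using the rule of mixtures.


rho_c = rho_f*Vf + rho_m*(1-Vf) = 1.7*0.54 + 1.3*0.46 = 1.516 g/cm^3

1.516 g/cm^3


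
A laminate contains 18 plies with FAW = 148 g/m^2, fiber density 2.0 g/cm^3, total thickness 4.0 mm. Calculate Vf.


Vf = n * FAW / (rho_f * h * 1000) = 18 * 148 / (2.0 * 4.0 * 1000) = 0.333

0.333


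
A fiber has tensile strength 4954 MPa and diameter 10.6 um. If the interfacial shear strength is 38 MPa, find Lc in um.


Lc = sigma_f * d / (2 * tau_i) = 4954 * 10.6 / (2 * 38) = 691.0 um

691.0 um


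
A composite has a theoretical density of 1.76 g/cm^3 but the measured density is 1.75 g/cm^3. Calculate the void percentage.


Void% = (rho_theo - rho_actual)/rho_theo * 100 = (1.76 - 1.75)/1.76 * 100 = 0.57%

0.57%


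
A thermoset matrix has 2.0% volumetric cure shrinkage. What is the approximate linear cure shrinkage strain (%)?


Linear shrinkage ≈ vol_shrink/3 = 2.0/3 = 0.667%

0.667%


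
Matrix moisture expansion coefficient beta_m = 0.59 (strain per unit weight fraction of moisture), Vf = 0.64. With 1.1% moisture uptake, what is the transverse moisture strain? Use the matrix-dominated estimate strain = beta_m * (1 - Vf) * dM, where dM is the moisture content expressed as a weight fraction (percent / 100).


dM = 1.1/100 = 0.011
strain = beta_m * (1-Vf) * dM = 0.59 * 0.36 * 0.011 = 0.0023364

0.0023364


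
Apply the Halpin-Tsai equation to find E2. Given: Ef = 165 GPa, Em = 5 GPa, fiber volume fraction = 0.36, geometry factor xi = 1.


eta = (Ef/Em - 1)/(Ef/Em + xi) = (33.0 - 1)/(33.0 + 1) = 0.9412
E2 = Em*(1+xi*eta*Vf)/(1-eta*Vf) = 10.12 GPa

10.12 GPa


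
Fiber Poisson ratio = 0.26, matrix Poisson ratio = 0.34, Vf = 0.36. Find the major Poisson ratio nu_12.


nu_12 = nu_f*Vf + nu_m*(1-Vf) = 0.26*0.36 + 0.34*0.64 = 0.3112

0.3112


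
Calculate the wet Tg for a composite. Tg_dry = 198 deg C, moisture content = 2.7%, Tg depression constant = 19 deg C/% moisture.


Tg_wet = Tg_dry - k*moisture = 198 - 19*2.7 = 146.7 deg C

146.7 deg C


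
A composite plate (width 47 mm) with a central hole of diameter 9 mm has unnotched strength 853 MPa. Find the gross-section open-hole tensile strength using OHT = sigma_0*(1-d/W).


OHT = sigma_0*(1-d/W) = 853*(1-9/47) = 689.7 MPa

689.7 MPa


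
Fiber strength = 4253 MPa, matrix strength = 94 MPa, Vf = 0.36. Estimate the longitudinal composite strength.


sigma_1 = sigma_f*Vf + sigma_m*(1-Vf) = 4253*0.36 + 94*0.64 = 1591.2 MPa

1591.2 MPa


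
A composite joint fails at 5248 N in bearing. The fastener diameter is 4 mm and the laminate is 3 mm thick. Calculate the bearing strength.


sigma_br = F/(d*h) = 5248/(4*3) = 437.3 MPa

437.3 MPa


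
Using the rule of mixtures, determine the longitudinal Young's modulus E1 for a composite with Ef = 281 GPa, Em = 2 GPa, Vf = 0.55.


E1 = Ef*Vf + Em*(1-Vf) = 281*0.55 + 2*0.45 = 155.45 GPa

155.45 GPa


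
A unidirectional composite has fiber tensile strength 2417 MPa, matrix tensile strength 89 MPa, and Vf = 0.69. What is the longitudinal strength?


sigma_1 = sigma_f*Vf + sigma_m*(1-Vf) = 2417*0.69 + 89*0.31 = 1695.3 MPa

1695.3 MPa


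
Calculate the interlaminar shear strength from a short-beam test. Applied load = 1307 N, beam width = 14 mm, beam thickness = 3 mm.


ILSS = 3F/(4bh) = 3*1307/(4*14*3) = 23.34 MPa

23.34 MPa


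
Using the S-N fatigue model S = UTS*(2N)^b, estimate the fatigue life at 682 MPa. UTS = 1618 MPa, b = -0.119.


N = 0.5 * (S/UTS)^(1/b) = 0.5 * (682/1618)^(1/-0.119) = 710.9875 cycles

710.9875 cycles


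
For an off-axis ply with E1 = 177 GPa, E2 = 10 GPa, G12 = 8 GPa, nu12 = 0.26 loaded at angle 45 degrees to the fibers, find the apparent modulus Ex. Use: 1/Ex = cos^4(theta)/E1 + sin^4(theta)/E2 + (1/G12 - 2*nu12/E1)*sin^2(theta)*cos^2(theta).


cos^4(45) = 0.25, sin^4(45) = 0.25, sin^2(45)*cos^2(45) = 0.25
1/G12 - 2*nu12/E1 = 1/8 - 2*0.26/177 = 0.122062 GPa^-1
1/Ex = 0.25/177 + 0.25/10 + 0.122062*0.25 = 0.056928 GPa^-1
Ex = 17.57 GPa

17.57 GPa


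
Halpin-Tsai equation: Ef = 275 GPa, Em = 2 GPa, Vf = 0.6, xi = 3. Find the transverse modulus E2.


eta = (Ef/Em - 1)/(Ef/Em + xi) = (137.5 - 1)/(137.5 + 3) = 0.9715
E2 = Em*(1+xi*eta*Vf)/(1-eta*Vf) = 13.18 GPa

13.18 GPa


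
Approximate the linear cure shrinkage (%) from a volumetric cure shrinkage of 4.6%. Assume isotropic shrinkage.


Linear shrinkage ≈ vol_shrink/3 = 4.6/3 = 1.533%

1.533%


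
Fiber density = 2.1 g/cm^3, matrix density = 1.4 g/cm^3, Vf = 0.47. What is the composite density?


rho_c = rho_f*Vf + rho_m*(1-Vf) = 2.1*0.47 + 1.4*0.53 = 1.729 g/cm^3

1.729 g/cm^3


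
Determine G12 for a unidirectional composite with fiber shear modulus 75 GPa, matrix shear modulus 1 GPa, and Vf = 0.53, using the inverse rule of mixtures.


1/G12 = Vf/Gf + (1-Vf)/Gm = 0.53/75 + 0.47/1
G12 = 2.1 GPa

2.1 GPa


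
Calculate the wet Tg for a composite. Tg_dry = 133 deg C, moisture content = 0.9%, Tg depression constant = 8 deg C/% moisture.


Tg_wet = Tg_dry - k*moisture = 133 - 8*0.9 = 125.8 deg C

125.8 deg C


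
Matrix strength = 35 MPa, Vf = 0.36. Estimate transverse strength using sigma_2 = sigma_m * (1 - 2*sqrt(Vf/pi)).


factor = 1 - 2*sqrt(0.36/pi) = 0.323
sigma_2 = 35 * 0.323 = 11.3 MPa

11.3 MPa


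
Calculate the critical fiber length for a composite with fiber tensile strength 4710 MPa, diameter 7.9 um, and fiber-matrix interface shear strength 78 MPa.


Lc = sigma_f * d / (2 * tau_i) = 4710 * 7.9 / (2 * 78) = 238.5 um

238.5 um


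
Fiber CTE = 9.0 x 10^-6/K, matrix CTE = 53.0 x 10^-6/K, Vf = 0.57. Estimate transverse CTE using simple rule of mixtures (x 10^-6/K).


alpha_2 = alpha_f*Vf + alpha_m*(1-Vf) = 9.0*0.57 + 53.0*0.43 = 27.9 x 10^-6/K

27.9 x 10^-6/K


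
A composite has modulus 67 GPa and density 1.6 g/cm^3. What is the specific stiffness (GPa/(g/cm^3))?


Specific stiffness = E/rho = 67/1.6 = 41.9 GPa/(g/cm^3)

41.9 GPa/(g/cm^3)


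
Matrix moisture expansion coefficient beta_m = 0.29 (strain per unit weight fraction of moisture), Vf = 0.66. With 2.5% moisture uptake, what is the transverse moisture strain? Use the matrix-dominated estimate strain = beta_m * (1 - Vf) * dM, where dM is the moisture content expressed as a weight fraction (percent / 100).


dM = 2.5/100 = 0.025
strain = beta_m * (1-Vf) * dM = 0.29 * 0.34 * 0.025 = 0.002465

0.002465


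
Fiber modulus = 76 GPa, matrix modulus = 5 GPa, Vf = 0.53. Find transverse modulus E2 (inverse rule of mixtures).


1/E2 = Vf/Ef + (1-Vf)/Em = 0.53/76 + 0.47/5
E2 = 9.9 GPa

9.9 GPa


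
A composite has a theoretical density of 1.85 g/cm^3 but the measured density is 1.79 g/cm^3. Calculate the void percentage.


Void% = (rho_theo - rho_actual)/rho_theo * 100 = (1.85 - 1.79)/1.85 * 100 = 3.24%

3.24%


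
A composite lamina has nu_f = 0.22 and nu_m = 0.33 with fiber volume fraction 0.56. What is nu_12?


nu_12 = nu_f*Vf + nu_m*(1-Vf) = 0.22*0.56 + 0.33*0.44 = 0.2684

0.2684


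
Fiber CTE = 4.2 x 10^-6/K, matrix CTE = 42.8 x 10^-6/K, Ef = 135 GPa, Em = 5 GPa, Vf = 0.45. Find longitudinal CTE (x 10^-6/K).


E1 = Ef*Vf + Em*(1-Vf) = 63.5
alpha_1 = (alpha_f*Ef*Vf + alpha_m*Em*(1-Vf))/E1 = 5.87 x 10^-6/K

5.87 x 10^-6/K


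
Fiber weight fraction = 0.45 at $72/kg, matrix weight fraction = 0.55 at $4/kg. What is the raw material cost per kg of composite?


Cost = cost_f*Wf + cost_m*Wm = 72*0.45 + 4*0.55 = $34.6/kg

$34.6/kg


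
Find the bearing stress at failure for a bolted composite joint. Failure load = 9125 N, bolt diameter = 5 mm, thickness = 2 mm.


sigma_br = F/(d*h) = 9125/(5*2) = 912.5 MPa

912.5 MPa


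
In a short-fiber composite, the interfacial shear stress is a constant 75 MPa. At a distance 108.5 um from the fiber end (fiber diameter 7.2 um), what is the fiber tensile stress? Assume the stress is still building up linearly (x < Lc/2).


Force balance: sigma_f * (pi*d^2/4) = tau * (pi*d) * x  ->  sigma_f = 4 * tau * x / d
sigma_f = 4 * 75 * 108.5 / 7.2 = 4520.8 MPa

4520.8 MPa


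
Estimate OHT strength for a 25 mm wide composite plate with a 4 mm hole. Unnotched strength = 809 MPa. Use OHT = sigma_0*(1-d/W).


OHT = sigma_0*(1-d/W) = 809*(1-4/25) = 679.6 MPa

679.6 MPa


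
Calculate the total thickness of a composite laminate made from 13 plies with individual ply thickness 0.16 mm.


h = n * t_ply = 13 * 0.16 = 2.08 mm

2.08 mm


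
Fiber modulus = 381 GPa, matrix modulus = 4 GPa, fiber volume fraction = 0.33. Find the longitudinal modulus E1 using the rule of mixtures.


E1 = Ef*Vf + Em*(1-Vf) = 381*0.33 + 4*0.67 = 128.41 GPa

128.41 GPa


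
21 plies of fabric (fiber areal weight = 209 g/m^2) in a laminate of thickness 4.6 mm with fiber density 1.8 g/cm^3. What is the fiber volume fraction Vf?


Vf = n * FAW / (rho_f * h * 1000) = 21 * 209 / (1.8 * 4.6 * 1000) = 0.5301

0.5301


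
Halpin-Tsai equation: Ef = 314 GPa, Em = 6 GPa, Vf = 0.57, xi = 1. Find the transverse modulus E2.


eta = (Ef/Em - 1)/(Ef/Em + xi) = (52.3333 - 1)/(52.3333 + 1) = 0.9625
E2 = Em*(1+xi*eta*Vf)/(1-eta*Vf) = 20.59 GPa

20.59 GPa


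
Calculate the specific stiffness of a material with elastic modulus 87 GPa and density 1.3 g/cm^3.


Specific stiffness = E/rho = 87/1.3 = 66.9 GPa/(g/cm^3)

66.9 GPa/(g/cm^3)
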